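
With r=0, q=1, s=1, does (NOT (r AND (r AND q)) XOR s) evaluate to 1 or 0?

Substituting: (NOT (0 AND (0 AND 1)) XOR 1)
= 0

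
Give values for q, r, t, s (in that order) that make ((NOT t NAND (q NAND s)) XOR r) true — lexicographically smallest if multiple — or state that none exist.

q=0, r=0, t=1, s=0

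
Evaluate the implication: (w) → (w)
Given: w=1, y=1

Antecedent (w) = 1; consequent (w) = 1.
1 → 1 = 1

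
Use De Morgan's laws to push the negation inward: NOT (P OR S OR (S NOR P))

NOT P AND NOT S AND NOT (S NOR P)
De Morgan's: NOT(OR of terms) = AND of negations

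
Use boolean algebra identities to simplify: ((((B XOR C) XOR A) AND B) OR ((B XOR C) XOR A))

By absorption (E OR (E AND v) = E):
= ((B XOR C) XOR A)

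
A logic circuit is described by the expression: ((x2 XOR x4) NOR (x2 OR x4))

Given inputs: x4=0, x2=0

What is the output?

Substituting: ((0 XOR 0) NOR (0 OR 0))
= 1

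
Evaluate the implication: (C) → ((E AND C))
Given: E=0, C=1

Antecedent (C) = 1; consequent ((E AND C)) = 0.
1 → 0 = 0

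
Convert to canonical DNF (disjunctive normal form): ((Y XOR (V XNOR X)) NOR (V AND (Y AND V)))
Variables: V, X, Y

(NOT V AND NOT X AND Y) OR (NOT V AND X AND NOT Y) OR (V AND NOT X AND NOT Y)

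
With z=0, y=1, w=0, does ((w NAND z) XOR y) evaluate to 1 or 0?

Substituting: ((0 NAND 0) XOR 1)
= 0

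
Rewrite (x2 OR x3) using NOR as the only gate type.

((x2 NOR x3) NOR (x2 NOR x3))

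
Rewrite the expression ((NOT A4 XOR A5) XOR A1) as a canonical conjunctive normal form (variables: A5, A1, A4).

(A5 OR A1 OR NOT A4) AND (A5 OR NOT A1 OR A4) AND (NOT A5 OR A1 OR A4) AND (NOT A5 OR NOT A1 OR NOT A4)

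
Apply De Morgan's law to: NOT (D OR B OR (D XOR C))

NOT D AND NOT B AND NOT (D XOR C)
De Morgan's: NOT(OR of terms) = AND of negations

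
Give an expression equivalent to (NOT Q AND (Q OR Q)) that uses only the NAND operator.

(((Q NAND Q) NAND ((Q NAND Q) NAND (Q NAND Q))) NAND ((Q NAND Q) NAND ((Q NAND Q) NAND (Q NAND Q))))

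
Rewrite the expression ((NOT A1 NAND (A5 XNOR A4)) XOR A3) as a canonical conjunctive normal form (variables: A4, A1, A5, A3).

(A4 OR A1 OR A5 OR A3) AND (A4 OR A1 OR NOT A5 OR NOT A3) AND (A4 OR NOT A1 OR A5 OR NOT A3) AND (A4 OR NOT A1 OR NOT A5 OR NOT A3) AND (NOT A4 OR A1 OR A5 OR NOT A3) AND (NOT A4 OR A1 OR NOT A5 OR A3) AND (NOT A4 OR NOT A1 OR A5 OR NOT A3) AND (NOT A4 OR NOT A1 OR NOT A5 OR NOT A3)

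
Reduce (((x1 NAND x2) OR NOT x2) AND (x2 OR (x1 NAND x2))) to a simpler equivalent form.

By distribution ((E OR v) AND (E OR NOT v) = E):
= (x1 NAND x2)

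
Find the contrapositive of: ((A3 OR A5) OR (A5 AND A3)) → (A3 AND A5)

Contrapositive: NOT (A3 AND A5) → NOT ((A3 OR A5) OR (A5 AND A3))
Note: A statement and its contrapositive are logically equivalent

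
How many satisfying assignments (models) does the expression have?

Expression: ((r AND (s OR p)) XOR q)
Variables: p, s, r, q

Satisfying assignments: (0,0,0,1), (0,0,1,1), (0,1,0,1), (0,1,1,0), (1,0,0,1), (1,0,1,0), (1,1,0,1), (1,1,1,0)
Count: 8 out of 16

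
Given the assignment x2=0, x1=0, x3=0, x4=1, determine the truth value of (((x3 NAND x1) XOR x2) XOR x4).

Substituting: (((0 NAND 0) XOR 0) XOR 1)
= 0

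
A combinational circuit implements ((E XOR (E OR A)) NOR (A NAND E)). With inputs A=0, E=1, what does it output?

Substituting: ((1 XOR (1 OR 0)) NOR (0 NAND 1))
= 0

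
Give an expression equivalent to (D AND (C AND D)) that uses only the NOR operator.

((D NOR D) NOR (((C NOR C) NOR (D NOR D)) NOR ((C NOR C) NOR (D NOR D))))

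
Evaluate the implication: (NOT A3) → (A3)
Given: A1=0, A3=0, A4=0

Antecedent (NOT A3) = 1; consequent (A3) = 0.
1 → 0 = 0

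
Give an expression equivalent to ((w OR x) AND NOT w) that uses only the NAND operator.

((((w NAND w) NAND (x NAND x)) NAND (w NAND w)) NAND (((w NAND w) NAND (x NAND x)) NAND (w NAND w)))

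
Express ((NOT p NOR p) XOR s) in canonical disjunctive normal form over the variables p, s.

(NOT p AND s) OR (p AND s)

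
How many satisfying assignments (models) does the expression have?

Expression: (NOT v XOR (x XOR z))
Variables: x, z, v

Satisfying assignments: (0,0,0), (0,1,1), (1,0,1), (1,1,0)
Count: 4 out of 8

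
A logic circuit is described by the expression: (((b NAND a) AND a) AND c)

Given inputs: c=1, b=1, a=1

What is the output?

Substituting: (((1 NAND 1) AND 1) AND 1)
= 0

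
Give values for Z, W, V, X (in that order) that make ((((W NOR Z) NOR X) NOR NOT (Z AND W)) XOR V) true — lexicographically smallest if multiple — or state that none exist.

Z=0, W=0, V=1, X=0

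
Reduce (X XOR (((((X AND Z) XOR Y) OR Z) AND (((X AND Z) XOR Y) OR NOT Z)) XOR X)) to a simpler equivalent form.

By XOR self-cancellation ((E XOR v) XOR v = E) then distribution ((E OR v) AND (E OR NOT v) = E):
= ((X AND Z) XOR Y)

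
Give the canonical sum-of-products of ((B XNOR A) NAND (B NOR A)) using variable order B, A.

Σm(1, 2, 3) = (NOT B AND A) OR (B AND NOT A) OR (B AND A)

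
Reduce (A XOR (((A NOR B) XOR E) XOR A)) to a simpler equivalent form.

By XOR self-cancellation ((E XOR v) XOR v = E):
= ((A NOR B) XOR E)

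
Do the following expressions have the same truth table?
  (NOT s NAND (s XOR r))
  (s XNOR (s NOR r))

No. Counterexample: with s=0, r=0, Expression 1 = 1 but Expression 2 = 0.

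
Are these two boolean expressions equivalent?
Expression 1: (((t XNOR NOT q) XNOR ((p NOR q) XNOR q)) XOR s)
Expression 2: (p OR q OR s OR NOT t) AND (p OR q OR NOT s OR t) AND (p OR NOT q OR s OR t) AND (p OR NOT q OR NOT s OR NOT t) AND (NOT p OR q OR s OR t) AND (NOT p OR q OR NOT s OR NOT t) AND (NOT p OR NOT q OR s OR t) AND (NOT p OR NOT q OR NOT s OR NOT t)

Yes, they are equivalent — the two output columns agree on all 16 assignments:
p | q | s | t | Expression 1 | Expression 2
-------------------------------------------
0 | 0 | 0 | 0 | 1 | 1
0 | 0 | 0 | 1 | 0 | 0
0 | 0 | 1 | 0 | 0 | 0
0 | 0 | 1 | 1 | 1 | 1
0 | 1 | 0 | 0 | 0 | 0
0 | 1 | 0 | 1 | 1 | 1
0 | 1 | 1 | 0 | 1 | 1
0 | 1 | 1 | 1 | 0 | 0
1 | 0 | 0 | 0 | 0 | 0
1 | 0 | 0 | 1 | 1 | 1
1 | 0 | 1 | 0 | 1 | 1
1 | 0 | 1 | 1 | 0 | 0
1 | 1 | 0 | 0 | 0 | 0
1 | 1 | 0 | 1 | 1 | 1
1 | 1 | 1 | 0 | 1 | 1
1 | 1 | 1 | 1 | 0 | 0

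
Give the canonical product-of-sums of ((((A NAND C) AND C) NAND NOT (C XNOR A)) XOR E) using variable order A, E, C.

ΠM(1, 2, 6, 7) = (A OR E OR NOT C) AND (A OR NOT E OR C) AND (NOT A OR NOT E OR C) AND (NOT A OR NOT E OR NOT C)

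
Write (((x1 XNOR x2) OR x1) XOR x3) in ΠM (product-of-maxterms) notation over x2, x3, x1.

ΠM(2, 3, 4, 7) = (x2 OR NOT x3 OR x1) AND (x2 OR NOT x3 OR NOT x1) AND (NOT x2 OR x3 OR x1) AND (NOT x2 OR NOT x3 OR NOT x1)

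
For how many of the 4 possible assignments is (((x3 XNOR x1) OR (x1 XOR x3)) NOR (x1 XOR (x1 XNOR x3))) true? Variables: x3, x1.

No assignment satisfies the expression.
Count: 0 out of 4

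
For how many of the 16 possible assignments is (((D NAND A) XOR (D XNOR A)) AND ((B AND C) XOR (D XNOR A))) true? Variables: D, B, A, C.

Satisfying assignments: (0,1,1,1), (1,0,1,0), (1,0,1,1), (1,1,0,1), (1,1,1,0)
Count: 5 out of 16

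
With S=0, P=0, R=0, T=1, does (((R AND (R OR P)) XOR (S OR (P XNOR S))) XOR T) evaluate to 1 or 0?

Substituting: (((0 AND (0 OR 0)) XOR (0 OR (0 XNOR 0))) XOR 1)
= 0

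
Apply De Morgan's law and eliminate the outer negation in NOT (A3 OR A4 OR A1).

NOT A3 AND NOT A4 AND NOT A1
De Morgan's: NOT(OR of terms) = AND of negations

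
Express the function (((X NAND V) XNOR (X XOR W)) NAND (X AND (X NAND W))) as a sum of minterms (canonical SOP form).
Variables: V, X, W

Σm(0, 1, 3, 4, 5, 6, 7) = (NOT V AND NOT X AND NOT W) OR (NOT V AND NOT X AND W) OR (NOT V AND X AND W) OR (V AND NOT X AND NOT W) OR (V AND NOT X AND W) OR (V AND X AND NOT W) OR (V AND X AND W)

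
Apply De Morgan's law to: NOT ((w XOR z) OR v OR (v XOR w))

NOT (w XOR z) AND NOT v AND NOT (v XOR w)
De Morgan's: NOT(OR of terms) = AND of negations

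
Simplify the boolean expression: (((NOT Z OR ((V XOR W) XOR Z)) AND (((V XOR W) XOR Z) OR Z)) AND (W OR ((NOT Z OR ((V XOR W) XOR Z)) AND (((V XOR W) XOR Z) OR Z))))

By absorption (E AND (E OR v) = E) then distribution ((E OR v) AND (E OR NOT v) = E):
= ((V XOR W) XOR Z)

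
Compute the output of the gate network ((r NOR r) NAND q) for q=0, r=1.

Substituting: ((1 NOR 1) NAND 0)
= 1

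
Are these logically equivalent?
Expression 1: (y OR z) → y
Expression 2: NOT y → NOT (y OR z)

Yes, Contrapositive is always equivalent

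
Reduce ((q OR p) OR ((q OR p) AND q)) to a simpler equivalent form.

By absorption (E OR (E AND v) = E):
= (q OR p)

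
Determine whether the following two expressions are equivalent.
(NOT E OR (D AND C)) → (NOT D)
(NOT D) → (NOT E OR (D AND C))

No, Converse is not equivalent to original (counterexample: C=0, D=0, E=1)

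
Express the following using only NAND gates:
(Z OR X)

((Z NAND Z) NAND (X NAND X))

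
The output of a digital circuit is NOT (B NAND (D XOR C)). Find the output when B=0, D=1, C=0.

Substituting: NOT (0 NAND (1 XOR 0))
= 0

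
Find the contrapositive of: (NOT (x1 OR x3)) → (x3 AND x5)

Contrapositive: NOT (x3 AND x5) → (x1 OR x3)
Note: A statement and its contrapositive are logically equivalent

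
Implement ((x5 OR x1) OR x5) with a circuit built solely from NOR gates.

((((x5 NOR x1) NOR (x5 NOR x1)) NOR x5) NOR (((x5 NOR x1) NOR (x5 NOR x1)) NOR x5))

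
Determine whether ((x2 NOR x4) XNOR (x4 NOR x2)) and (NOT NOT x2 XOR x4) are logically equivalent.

No. Counterexample: with x2=0, x4=0, Expression 1 = 1 but Expression 2 = 0.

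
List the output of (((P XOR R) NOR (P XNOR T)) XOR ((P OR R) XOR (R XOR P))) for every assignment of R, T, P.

R | T | P | Output
------------------
0 | 0 | 0 | 0
0 | 0 | 1 | 0
0 | 1 | 0 | 1
0 | 1 | 1 | 0
1 | 0 | 0 | 0
1 | 0 | 1 | 0
1 | 1 | 0 | 0
1 | 1 | 1 | 1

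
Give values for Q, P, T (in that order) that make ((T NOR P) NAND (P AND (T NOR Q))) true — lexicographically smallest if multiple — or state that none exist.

Q=0, P=0, T=0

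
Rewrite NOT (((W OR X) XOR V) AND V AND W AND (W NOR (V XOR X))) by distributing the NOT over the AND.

NOT ((W OR X) XOR V) OR NOT V OR NOT W OR NOT (W NOR (V XOR X))
De Morgan's: NOT(AND of terms) = OR of negations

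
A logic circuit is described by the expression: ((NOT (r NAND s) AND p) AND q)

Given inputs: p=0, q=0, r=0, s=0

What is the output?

Substituting: ((NOT (0 NAND 0) AND 0) AND 0)
= 0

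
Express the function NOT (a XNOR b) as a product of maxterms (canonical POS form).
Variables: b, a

ΠM(0, 3) = (b OR a) AND (NOT b OR NOT a)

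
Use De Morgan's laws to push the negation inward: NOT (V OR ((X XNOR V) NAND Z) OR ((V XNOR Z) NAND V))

NOT V AND NOT ((X XNOR V) NAND Z) AND NOT ((V XNOR Z) NAND V)
De Morgan's: NOT(OR of terms) = AND of negations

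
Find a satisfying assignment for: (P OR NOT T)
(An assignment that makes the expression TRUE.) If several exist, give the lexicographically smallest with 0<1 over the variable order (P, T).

P=0, T=0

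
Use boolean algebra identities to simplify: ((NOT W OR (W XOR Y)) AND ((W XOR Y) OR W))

By distribution ((E OR v) AND (E OR NOT v) = E):
= (W XOR Y)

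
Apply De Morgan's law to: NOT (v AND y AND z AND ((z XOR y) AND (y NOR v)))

NOT v OR NOT y OR NOT z OR NOT ((z XOR y) AND (y NOR v))
De Morgan's: NOT(AND of terms) = OR of negations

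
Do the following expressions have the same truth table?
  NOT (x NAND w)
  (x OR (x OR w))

No. Counterexample: with w=0, x=1, Expression 1 = 0 but Expression 2 = 1.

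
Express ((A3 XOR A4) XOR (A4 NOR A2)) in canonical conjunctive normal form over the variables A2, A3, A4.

(A2 OR NOT A3 OR A4) AND (A2 OR NOT A3 OR NOT A4) AND (NOT A2 OR A3 OR A4) AND (NOT A2 OR NOT A3 OR NOT A4)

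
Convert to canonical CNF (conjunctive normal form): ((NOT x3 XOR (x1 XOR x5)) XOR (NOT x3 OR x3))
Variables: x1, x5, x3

(x1 OR x5 OR x3) AND (x1 OR NOT x5 OR NOT x3) AND (NOT x1 OR x5 OR NOT x3) AND (NOT x1 OR NOT x5 OR x3)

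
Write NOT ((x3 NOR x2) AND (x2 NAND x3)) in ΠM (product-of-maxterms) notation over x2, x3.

ΠM(0) = (x2 OR x3)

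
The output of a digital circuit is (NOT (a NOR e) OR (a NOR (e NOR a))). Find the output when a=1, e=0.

Substituting: (NOT (1 NOR 0) OR (1 NOR (0 NOR 1)))
= 1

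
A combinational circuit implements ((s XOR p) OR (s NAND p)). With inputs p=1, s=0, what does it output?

Substituting: ((0 XOR 1) OR (0 NAND 1))
= 1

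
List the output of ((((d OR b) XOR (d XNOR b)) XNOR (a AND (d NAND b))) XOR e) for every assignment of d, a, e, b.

d | a | e | b | Output
----------------------
0 | 0 | 0 | 0 | 0
0 | 0 | 0 | 1 | 0
0 | 0 | 1 | 0 | 1
0 | 0 | 1 | 1 | 1
0 | 1 | 0 | 0 | 1
0 | 1 | 0 | 1 | 1
0 | 1 | 1 | 0 | 0
0 | 1 | 1 | 1 | 0
1 | 0 | 0 | 0 | 0
1 | 0 | 0 | 1 | 1
1 | 0 | 1 | 0 | 1
1 | 0 | 1 | 1 | 0
1 | 1 | 0 | 0 | 1
1 | 1 | 0 | 1 | 1
1 | 1 | 1 | 0 | 0
1 | 1 | 1 | 1 | 0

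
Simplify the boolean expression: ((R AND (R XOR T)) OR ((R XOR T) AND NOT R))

By distribution ((E AND v) OR (E AND NOT v) = E):
= (R XOR T)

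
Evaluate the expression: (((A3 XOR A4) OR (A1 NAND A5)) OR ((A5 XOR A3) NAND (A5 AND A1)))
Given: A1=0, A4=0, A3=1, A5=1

Substituting: (((1 XOR 0) OR (0 NAND 1)) OR ((1 XOR 1) NAND (1 AND 0)))
= 1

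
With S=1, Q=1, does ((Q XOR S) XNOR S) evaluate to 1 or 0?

Substituting: ((1 XOR 1) XNOR 1)
= 0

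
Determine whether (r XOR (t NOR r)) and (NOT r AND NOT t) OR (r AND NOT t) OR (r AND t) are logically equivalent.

Yes, they are equivalent — the two output columns agree on all 4 assignments:
r | t | Expression 1 | Expression 2
-----------------------------------
0 | 0 | 1 | 1
0 | 1 | 0 | 0
1 | 0 | 1 | 1
1 | 1 | 1 | 1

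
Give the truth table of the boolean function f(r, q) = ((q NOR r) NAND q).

r | q | Output
--------------
0 | 0 | 1
0 | 1 | 1
1 | 0 | 1
1 | 1 | 1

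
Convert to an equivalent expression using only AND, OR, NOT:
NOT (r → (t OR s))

r AND NOT (t OR s)
(Negated implication: NOT(A → B) = A AND NOT B)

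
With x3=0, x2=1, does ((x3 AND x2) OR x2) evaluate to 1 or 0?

Substituting: ((0 AND 1) OR 1)
= 1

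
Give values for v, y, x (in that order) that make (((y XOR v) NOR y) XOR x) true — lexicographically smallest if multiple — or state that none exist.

v=0, y=0, x=0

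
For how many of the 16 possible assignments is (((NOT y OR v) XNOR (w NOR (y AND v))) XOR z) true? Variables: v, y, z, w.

Satisfying assignments: (0,0,0,0), (0,0,1,1), (0,1,0,1), (0,1,1,0), (1,0,0,0), (1,0,1,1), (1,1,1,0), (1,1,1,1)
Count: 8 out of 16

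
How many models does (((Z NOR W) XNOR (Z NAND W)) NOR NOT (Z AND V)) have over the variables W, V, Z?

Satisfying assignments: (0,1,1)
Count: 1 out of 8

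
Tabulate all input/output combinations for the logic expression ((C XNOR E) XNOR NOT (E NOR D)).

E | D | C | Output
------------------
0 | 0 | 0 | 0
0 | 0 | 1 | 1
0 | 1 | 0 | 1
0 | 1 | 1 | 0
1 | 0 | 0 | 0
1 | 0 | 1 | 1
1 | 1 | 0 | 0
1 | 1 | 1 | 1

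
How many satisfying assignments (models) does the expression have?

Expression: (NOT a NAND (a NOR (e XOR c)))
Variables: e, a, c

Satisfying assignments: (0,0,1), (0,1,0), (0,1,1), (1,0,0), (1,1,0), (1,1,1)
Count: 6 out of 8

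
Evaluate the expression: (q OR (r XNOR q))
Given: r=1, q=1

Substituting: (1 OR (1 XNOR 1))
= 1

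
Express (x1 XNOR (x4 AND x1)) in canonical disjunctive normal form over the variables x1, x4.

(NOT x1 AND NOT x4) OR (NOT x1 AND x4) OR (x1 AND x4)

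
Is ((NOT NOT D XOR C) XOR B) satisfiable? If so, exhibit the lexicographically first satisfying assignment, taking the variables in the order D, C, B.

D=0, C=0, B=1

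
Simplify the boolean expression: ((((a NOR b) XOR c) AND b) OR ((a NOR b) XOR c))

By absorption (E OR (E AND v) = E):
= ((a NOR b) XOR c)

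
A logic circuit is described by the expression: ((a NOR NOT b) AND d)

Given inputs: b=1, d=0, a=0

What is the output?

Substituting: ((0 NOR NOT 1) AND 0)
= 0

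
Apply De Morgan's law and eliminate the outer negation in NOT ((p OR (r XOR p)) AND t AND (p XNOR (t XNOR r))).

NOT (p OR (r XOR p)) OR NOT t OR NOT (p XNOR (t XNOR r))
De Morgan's: NOT(AND of terms) = OR of negations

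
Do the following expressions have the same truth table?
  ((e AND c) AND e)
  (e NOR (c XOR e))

No. Counterexample: with e=0, c=0, Expression 1 = 0 but Expression 2 = 1.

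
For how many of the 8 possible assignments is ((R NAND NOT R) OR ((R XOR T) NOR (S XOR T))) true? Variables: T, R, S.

Satisfying assignments: (0,0,0), (0,0,1), (0,1,0), (0,1,1), (1,0,0), (1,0,1), (1,1,0), (1,1,1)
Count: 8 out of 8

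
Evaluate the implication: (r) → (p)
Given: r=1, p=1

Antecedent (r) = 1; consequent (p) = 1.
1 → 1 = 1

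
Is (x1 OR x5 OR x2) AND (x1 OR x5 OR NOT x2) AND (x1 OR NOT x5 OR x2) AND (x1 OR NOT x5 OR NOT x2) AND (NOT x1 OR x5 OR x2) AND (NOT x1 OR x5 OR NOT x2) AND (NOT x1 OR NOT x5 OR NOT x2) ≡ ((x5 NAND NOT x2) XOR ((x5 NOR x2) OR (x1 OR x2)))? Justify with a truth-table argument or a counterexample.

Yes, they are equivalent — the two output columns agree on all 8 assignments:
x1 | x5 | x2 | Expression 1 | Expression 2
------------------------------------------
0 | 0 | 0 | 0 | 0
0 | 0 | 1 | 0 | 0
0 | 1 | 0 | 0 | 0
0 | 1 | 1 | 0 | 0
1 | 0 | 0 | 0 | 0
1 | 0 | 1 | 0 | 0
1 | 1 | 0 | 1 | 1
1 | 1 | 1 | 0 | 0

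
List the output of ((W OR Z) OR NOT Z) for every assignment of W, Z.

W | Z | Output
--------------
0 | 0 | 1
0 | 1 | 1
1 | 0 | 1
1 | 1 | 1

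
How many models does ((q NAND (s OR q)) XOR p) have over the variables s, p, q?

Satisfying assignments: (0,0,0), (0,1,1), (1,0,0), (1,1,1)
Count: 4 out of 8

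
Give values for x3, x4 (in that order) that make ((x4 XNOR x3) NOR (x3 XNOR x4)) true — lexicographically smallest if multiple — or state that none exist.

x3=0, x4=1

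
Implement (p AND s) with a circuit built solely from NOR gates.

((p NOR p) NOR (s NOR s))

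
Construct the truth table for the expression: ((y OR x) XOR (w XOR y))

y | x | w | Output
------------------
0 | 0 | 0 | 0
0 | 0 | 1 | 1
0 | 1 | 0 | 1
0 | 1 | 1 | 0
1 | 0 | 0 | 0
1 | 0 | 1 | 1
1 | 1 | 0 | 0
1 | 1 | 1 | 1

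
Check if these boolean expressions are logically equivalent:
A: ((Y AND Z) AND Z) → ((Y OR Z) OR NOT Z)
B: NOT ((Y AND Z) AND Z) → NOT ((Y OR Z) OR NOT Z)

No, Inverse is not equivalent to original (counterexample: Z=0, Y=0)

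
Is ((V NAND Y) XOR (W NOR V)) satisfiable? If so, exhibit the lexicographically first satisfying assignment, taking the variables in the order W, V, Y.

W=0, V=1, Y=0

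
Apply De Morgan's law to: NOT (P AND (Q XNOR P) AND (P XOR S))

NOT P OR NOT (Q XNOR P) OR NOT (P XOR S)
De Morgan's: NOT(AND of terms) = OR of negations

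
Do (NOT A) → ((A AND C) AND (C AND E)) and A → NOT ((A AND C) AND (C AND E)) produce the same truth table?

No, Inverse is not equivalent to original (counterexample: E=0, C=0, A=0)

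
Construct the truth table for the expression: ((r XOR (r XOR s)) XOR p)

p | s | r | Output
------------------
0 | 0 | 0 | 0
0 | 0 | 1 | 0
0 | 1 | 0 | 1
0 | 1 | 1 | 1
1 | 0 | 0 | 1
1 | 0 | 1 | 1
1 | 1 | 0 | 0
1 | 1 | 1 | 0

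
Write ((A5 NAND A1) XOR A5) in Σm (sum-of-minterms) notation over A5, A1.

Σm(0, 1, 3) = (NOT A5 AND NOT A1) OR (NOT A5 AND A1) OR (A5 AND A1)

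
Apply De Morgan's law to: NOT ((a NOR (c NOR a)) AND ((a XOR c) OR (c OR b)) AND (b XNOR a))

NOT (a NOR (c NOR a)) OR NOT ((a XOR c) OR (c OR b)) OR NOT (b XNOR a)
De Morgan's: NOT(AND of terms) = OR of negations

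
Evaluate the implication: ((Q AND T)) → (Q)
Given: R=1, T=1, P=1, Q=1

Antecedent ((Q AND T)) = 1; consequent (Q) = 1.
1 → 1 = 1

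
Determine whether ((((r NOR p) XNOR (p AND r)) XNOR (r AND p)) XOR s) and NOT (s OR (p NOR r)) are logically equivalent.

No. Counterexample: with r=0, p=0, s=0, Expression 1 = 1 but Expression 2 = 0.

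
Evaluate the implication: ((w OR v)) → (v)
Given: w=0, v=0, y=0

Antecedent ((w OR v)) = 0; consequent (v) = 0.
0 → 0 = 1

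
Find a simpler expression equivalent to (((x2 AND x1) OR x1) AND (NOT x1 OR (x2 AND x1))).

By distribution ((E OR v) AND (E OR NOT v) = E):
= (x2 AND x1)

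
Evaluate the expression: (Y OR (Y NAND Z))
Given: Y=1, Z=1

Substituting: (1 OR (1 NAND 1))
= 1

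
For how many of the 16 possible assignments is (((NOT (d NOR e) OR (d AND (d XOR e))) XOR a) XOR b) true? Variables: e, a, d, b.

Satisfying assignments: (0,0,0,1), (0,0,1,0), (0,1,0,0), (0,1,1,1), (1,0,0,0), (1,0,1,0), (1,1,0,1), (1,1,1,1)
Count: 8 out of 16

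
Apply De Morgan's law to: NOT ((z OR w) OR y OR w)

NOT (z OR w) AND NOT y AND NOT w
De Morgan's: NOT(OR of terms) = AND of negations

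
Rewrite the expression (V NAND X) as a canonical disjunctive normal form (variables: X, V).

(NOT X AND NOT V) OR (NOT X AND V) OR (X AND NOT V)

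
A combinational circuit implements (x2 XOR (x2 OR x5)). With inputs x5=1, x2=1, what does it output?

Substituting: (1 XOR (1 OR 1))
= 0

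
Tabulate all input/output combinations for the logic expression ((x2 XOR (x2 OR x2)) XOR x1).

x1 | x2 | Output
----------------
0 | 0 | 0
0 | 1 | 0
1 | 0 | 1
1 | 1 | 1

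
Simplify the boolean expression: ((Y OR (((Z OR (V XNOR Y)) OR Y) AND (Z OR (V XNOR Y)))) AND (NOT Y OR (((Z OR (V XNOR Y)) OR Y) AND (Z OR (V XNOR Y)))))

By distribution ((E OR v) AND (E OR NOT v) = E) then absorption (E AND (E OR v) = E):
= (Z OR (V XNOR Y))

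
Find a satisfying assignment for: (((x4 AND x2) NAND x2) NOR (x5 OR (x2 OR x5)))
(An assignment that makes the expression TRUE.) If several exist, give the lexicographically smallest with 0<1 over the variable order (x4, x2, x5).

UNSATISFIABLE - no assignment makes this expression true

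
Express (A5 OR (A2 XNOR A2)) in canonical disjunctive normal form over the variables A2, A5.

(NOT A2 AND NOT A5) OR (NOT A2 AND A5) OR (A2 AND NOT A5) OR (A2 AND A5)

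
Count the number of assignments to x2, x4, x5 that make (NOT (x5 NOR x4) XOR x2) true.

Satisfying assignments: (0,0,1), (0,1,0), (0,1,1), (1,0,0)
Count: 4 out of 8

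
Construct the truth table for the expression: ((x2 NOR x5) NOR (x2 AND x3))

x5 | x3 | x2 | Output
---------------------
0 | 0 | 0 | 0
0 | 0 | 1 | 1
0 | 1 | 0 | 0
0 | 1 | 1 | 0
1 | 0 | 0 | 1
1 | 0 | 1 | 1
1 | 1 | 0 | 1
1 | 1 | 1 | 0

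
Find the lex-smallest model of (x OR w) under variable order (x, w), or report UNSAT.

x=0, w=1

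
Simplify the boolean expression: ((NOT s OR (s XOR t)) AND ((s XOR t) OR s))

By distribution ((E OR v) AND (E OR NOT v) = E):
= (s XOR t)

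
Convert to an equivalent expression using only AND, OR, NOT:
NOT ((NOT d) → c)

(NOT d) AND NOT c
(Negated implication: NOT(A → B) = A AND NOT B)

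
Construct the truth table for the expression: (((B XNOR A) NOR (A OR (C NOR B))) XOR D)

D | A | B | C | Output
----------------------
0 | 0 | 0 | 0 | 0
0 | 0 | 0 | 1 | 0
0 | 0 | 1 | 0 | 1
0 | 0 | 1 | 1 | 1
0 | 1 | 0 | 0 | 0
0 | 1 | 0 | 1 | 0
0 | 1 | 1 | 0 | 0
0 | 1 | 1 | 1 | 0
1 | 0 | 0 | 0 | 1
1 | 0 | 0 | 1 | 1
1 | 0 | 1 | 0 | 0
1 | 0 | 1 | 1 | 0
1 | 1 | 0 | 0 | 1
1 | 1 | 0 | 1 | 1
1 | 1 | 1 | 0 | 1
1 | 1 | 1 | 1 | 1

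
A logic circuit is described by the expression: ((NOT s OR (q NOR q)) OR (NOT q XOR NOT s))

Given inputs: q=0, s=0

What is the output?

Substituting: ((NOT 0 OR (0 NOR 0)) OR (NOT 0 XOR NOT 0))
= 1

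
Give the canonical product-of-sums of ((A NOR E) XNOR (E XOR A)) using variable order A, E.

ΠM(0, 1, 2) = (A OR E) AND (A OR NOT E) AND (NOT A OR E)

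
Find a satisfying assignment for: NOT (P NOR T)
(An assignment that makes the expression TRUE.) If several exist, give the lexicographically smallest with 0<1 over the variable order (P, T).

P=0, T=1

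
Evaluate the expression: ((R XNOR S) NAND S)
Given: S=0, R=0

Substituting: ((0 XNOR 0) NAND 0)
= 1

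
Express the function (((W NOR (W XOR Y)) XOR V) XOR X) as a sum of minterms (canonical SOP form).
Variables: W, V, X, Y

Σm(0, 3, 5, 6, 10, 11, 12, 13) = (NOT W AND NOT V AND NOT X AND NOT Y) OR (NOT W AND NOT V AND X AND Y) OR (NOT W AND V AND NOT X AND Y) OR (NOT W AND V AND X AND NOT Y) OR (W AND NOT V AND X AND NOT Y) OR (W AND NOT V AND X AND Y) OR (W AND V AND NOT X AND NOT Y) OR (W AND V AND NOT X AND Y)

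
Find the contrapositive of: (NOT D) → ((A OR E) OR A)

Contrapositive: NOT ((A OR E) OR A) → D
Note: A statement and its contrapositive are logically equivalent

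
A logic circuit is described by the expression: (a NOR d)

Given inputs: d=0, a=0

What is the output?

Substituting: (0 NOR 0)
= 1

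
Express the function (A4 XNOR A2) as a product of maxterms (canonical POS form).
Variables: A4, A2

ΠM(1, 2) = (A4 OR NOT A2) AND (NOT A4 OR A2)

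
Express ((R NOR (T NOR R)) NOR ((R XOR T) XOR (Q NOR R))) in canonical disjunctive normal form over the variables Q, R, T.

(NOT Q AND R AND T) OR (Q AND NOT R AND NOT T) OR (Q AND R AND T)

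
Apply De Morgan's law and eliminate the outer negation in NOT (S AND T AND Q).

NOT S OR NOT T OR NOT Q
De Morgan's: NOT(AND of terms) = OR of negations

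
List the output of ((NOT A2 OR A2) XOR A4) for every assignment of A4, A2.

A4 | A2 | Output
----------------
0 | 0 | 1
0 | 1 | 1
1 | 0 | 0
1 | 1 | 0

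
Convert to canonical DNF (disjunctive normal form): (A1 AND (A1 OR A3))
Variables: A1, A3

(A1 AND NOT A3) OR (A1 AND A3)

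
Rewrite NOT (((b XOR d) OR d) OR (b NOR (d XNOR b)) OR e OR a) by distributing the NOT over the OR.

NOT ((b XOR d) OR d) AND NOT (b NOR (d XNOR b)) AND NOT e AND NOT a
De Morgan's: NOT(OR of terms) = AND of negations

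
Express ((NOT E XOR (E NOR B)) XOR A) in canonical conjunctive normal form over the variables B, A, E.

(B OR A OR E) AND (B OR A OR NOT E) AND (NOT B OR A OR NOT E) AND (NOT B OR NOT A OR E)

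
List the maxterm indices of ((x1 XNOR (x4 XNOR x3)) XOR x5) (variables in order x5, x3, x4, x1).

ΠM(0, 3, 5, 6, 9, 10, 12, 15) = (x5 OR x3 OR x4 OR x1) AND (x5 OR x3 OR NOT x4 OR NOT x1) AND (x5 OR NOT x3 OR x4 OR NOT x1) AND (x5 OR NOT x3 OR NOT x4 OR x1) AND (NOT x5 OR x3 OR x4 OR NOT x1) AND (NOT x5 OR x3 OR NOT x4 OR x1) AND (NOT x5 OR NOT x3 OR x4 OR x1) AND (NOT x5 OR NOT x3 OR NOT x4 OR NOT x1)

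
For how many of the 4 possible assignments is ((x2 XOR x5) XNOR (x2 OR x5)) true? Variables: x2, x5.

Satisfying assignments: (0,0), (0,1), (1,0)
Count: 3 out of 4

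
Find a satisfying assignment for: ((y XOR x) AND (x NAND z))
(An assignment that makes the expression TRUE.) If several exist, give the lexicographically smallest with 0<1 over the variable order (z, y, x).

z=0, y=0, x=1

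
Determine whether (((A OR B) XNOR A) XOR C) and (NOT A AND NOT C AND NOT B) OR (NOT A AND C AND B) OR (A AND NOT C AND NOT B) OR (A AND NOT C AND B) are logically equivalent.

Yes, they are equivalent — the two output columns agree on all 8 assignments:
A | C | B | Expression 1 | Expression 2
---------------------------------------
0 | 0 | 0 | 1 | 1
0 | 0 | 1 | 0 | 0
0 | 1 | 0 | 0 | 0
0 | 1 | 1 | 1 | 1
1 | 0 | 0 | 1 | 1
1 | 0 | 1 | 1 | 1
1 | 1 | 0 | 0 | 0
1 | 1 | 1 | 0 | 0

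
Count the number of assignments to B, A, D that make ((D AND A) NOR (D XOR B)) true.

Satisfying assignments: (0,0,0), (0,1,0), (1,0,1)
Count: 3 out of 8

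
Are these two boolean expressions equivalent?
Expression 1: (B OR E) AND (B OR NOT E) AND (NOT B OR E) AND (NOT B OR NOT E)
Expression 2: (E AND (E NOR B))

Yes, they are equivalent — the two output columns agree on all 4 assignments:
B | E | Expression 1 | Expression 2
-----------------------------------
0 | 0 | 0 | 0
0 | 1 | 0 | 0
1 | 0 | 0 | 0
1 | 1 | 0 | 0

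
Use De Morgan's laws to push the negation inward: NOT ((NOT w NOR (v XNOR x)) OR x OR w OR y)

NOT (NOT w NOR (v XNOR x)) AND NOT x AND NOT w AND NOT y
De Morgan's: NOT(OR of terms) = AND of negations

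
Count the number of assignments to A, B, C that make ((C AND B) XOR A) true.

Satisfying assignments: (0,1,1), (1,0,0), (1,0,1), (1,1,0)
Count: 4 out of 8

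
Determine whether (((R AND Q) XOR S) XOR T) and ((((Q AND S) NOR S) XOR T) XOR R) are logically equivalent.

No. Counterexample: with S=0, T=0, R=0, Q=0, Expression 1 = 0 but Expression 2 = 1.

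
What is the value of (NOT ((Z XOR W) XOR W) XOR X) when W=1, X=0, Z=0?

Substituting: (NOT ((0 XOR 1) XOR 1) XOR 0)
= 1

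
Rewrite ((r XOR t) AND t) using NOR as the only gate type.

((((((r NOR t) NOR (r NOR t)) NOR ((r NOR t) NOR (r NOR t))) NOR ((((r NOR r) NOR (t NOR t)) NOR ((r NOR r) NOR (t NOR t))) NOR (((r NOR r) NOR (t NOR t)) NOR ((r NOR r) NOR (t NOR t))))) NOR ((((r NOR t) NOR (r NOR t)) NOR ((r NOR t) NOR (r NOR t))) NOR ((((r NOR r) NOR (t NOR t)) NOR ((r NOR r) NOR (t NOR t))) NOR (((r NOR r) NOR (t NOR t)) NOR ((r NOR r) NOR (t NOR t)))))) NOR (t NOR t))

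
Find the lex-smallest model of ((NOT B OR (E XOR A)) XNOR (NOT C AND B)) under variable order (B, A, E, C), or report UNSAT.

B=1, A=0, E=0, C=1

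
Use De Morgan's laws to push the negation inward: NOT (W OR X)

NOT W AND NOT X
De Morgan's: NOT(OR of terms) = AND of negations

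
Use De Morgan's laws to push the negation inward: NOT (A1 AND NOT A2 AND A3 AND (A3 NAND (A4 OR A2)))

NOT A1 OR A2 OR NOT A3 OR NOT (A3 NAND (A4 OR A2))
De Morgan's: NOT(AND of terms) = OR of negations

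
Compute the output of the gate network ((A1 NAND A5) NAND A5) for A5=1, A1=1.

Substituting: ((1 NAND 1) NAND 1)
= 1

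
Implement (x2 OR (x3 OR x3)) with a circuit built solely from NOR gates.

((x2 NOR ((x3 NOR x3) NOR (x3 NOR x3))) NOR (x2 NOR ((x3 NOR x3) NOR (x3 NOR x3))))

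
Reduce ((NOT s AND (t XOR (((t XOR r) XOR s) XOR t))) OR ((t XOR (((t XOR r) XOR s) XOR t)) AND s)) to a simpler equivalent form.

By distribution ((E AND v) OR (E AND NOT v) = E) then XOR self-cancellation ((E XOR v) XOR v = E):
= ((t XOR r) XOR s)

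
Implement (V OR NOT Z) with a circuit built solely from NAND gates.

((V NAND V) NAND ((Z NAND Z) NAND (Z NAND Z)))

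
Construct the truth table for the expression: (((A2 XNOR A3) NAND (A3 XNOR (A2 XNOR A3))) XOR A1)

A2 | A3 | A1 | Output
---------------------
0 | 0 | 0 | 1
0 | 0 | 1 | 0
0 | 1 | 0 | 1
0 | 1 | 1 | 0
1 | 0 | 0 | 1
1 | 0 | 1 | 0
1 | 1 | 0 | 0
1 | 1 | 1 | 1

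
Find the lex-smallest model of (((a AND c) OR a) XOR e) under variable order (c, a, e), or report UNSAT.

c=0, a=0, e=1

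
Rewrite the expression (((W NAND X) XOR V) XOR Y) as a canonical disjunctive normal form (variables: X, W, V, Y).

(NOT X AND NOT W AND NOT V AND NOT Y) OR (NOT X AND NOT W AND V AND Y) OR (NOT X AND W AND NOT V AND NOT Y) OR (NOT X AND W AND V AND Y) OR (X AND NOT W AND NOT V AND NOT Y) OR (X AND NOT W AND V AND Y) OR (X AND W AND NOT V AND Y) OR (X AND W AND V AND NOT Y)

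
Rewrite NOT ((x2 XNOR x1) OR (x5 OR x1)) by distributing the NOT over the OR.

NOT (x2 XNOR x1) AND NOT (x5 OR x1)
De Morgan's: NOT(OR of terms) = AND of negations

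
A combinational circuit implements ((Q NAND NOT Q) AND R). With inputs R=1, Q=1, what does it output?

Substituting: ((1 NAND NOT 1) AND 1)
= 1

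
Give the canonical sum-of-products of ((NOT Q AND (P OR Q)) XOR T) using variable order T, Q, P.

Σm(1, 4, 6, 7) = (NOT T AND NOT Q AND P) OR (T AND NOT Q AND NOT P) OR (T AND Q AND NOT P) OR (T AND Q AND P)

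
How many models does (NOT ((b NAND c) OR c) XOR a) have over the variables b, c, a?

Satisfying assignments: (0,0,1), (0,1,1), (1,0,1), (1,1,1)
Count: 4 out of 8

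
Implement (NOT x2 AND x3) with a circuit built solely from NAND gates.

(((x2 NAND x2) NAND x3) NAND ((x2 NAND x2) NAND x3))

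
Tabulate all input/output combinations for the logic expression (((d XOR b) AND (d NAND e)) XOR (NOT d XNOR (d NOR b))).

d | e | b | Output
------------------
0 | 0 | 0 | 1
0 | 0 | 1 | 1
0 | 1 | 0 | 1
0 | 1 | 1 | 1
1 | 0 | 0 | 0
1 | 0 | 1 | 1
1 | 1 | 0 | 1
1 | 1 | 1 | 1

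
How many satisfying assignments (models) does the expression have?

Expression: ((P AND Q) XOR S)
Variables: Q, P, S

Satisfying assignments: (0,0,1), (0,1,1), (1,0,1), (1,1,0)
Count: 4 out of 8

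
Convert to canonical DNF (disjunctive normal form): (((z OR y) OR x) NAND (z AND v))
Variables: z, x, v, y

(NOT z AND NOT x AND NOT v AND NOT y) OR (NOT z AND NOT x AND NOT v AND y) OR (NOT z AND NOT x AND v AND NOT y) OR (NOT z AND NOT x AND v AND y) OR (NOT z AND x AND NOT v AND NOT y) OR (NOT z AND x AND NOT v AND y) OR (NOT z AND x AND v AND NOT y) OR (NOT z AND x AND v AND y) OR (z AND NOT x AND NOT v AND NOT y) OR (z AND NOT x AND NOT v AND y) OR (z AND x AND NOT v AND NOT y) OR (z AND x AND NOT v AND y)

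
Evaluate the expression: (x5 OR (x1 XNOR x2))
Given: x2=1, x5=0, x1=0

Substituting: (0 OR (0 XNOR 1))
= 0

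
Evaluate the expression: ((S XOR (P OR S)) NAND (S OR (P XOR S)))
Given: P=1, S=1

Substituting: ((1 XOR (1 OR 1)) NAND (1 OR (1 XOR 1)))
= 1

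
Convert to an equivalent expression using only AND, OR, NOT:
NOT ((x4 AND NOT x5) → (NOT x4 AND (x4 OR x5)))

(x4 AND NOT x5) AND NOT (NOT x4 AND (x4 OR x5))
(Negated implication: NOT(A → B) = A AND NOT B)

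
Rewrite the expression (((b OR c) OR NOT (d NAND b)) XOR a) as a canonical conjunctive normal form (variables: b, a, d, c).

(b OR a OR d OR c) AND (b OR a OR NOT d OR c) AND (b OR NOT a OR d OR NOT c) AND (b OR NOT a OR NOT d OR NOT c) AND (NOT b OR NOT a OR d OR c) AND (NOT b OR NOT a OR d OR NOT c) AND (NOT b OR NOT a OR NOT d OR c) AND (NOT b OR NOT a OR NOT d OR NOT c)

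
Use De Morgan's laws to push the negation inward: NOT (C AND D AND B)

NOT C OR NOT D OR NOT B
De Morgan's: NOT(AND of terms) = OR of negations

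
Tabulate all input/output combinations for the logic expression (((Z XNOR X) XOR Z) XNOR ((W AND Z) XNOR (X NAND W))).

X | Z | W | Output
------------------
0 | 0 | 0 | 0
0 | 0 | 1 | 0
0 | 1 | 0 | 0
0 | 1 | 1 | 1
1 | 0 | 0 | 1
1 | 0 | 1 | 0
1 | 1 | 0 | 1
1 | 1 | 1 | 1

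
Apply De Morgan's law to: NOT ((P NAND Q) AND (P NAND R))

NOT (P NAND Q) OR NOT (P NAND R)
De Morgan's: NOT(AND of terms) = OR of negations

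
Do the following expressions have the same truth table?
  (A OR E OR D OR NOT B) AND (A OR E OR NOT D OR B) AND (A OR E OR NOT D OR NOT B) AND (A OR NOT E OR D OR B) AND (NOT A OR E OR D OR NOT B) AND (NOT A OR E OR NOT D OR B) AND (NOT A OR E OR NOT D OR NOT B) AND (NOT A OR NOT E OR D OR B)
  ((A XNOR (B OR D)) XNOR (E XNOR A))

Yes, they are equivalent — the two output columns agree on all 16 assignments:
A | E | D | B | Expression 1 | Expression 2
-------------------------------------------
0 | 0 | 0 | 0 | 1 | 1
0 | 0 | 0 | 1 | 0 | 0
0 | 0 | 1 | 0 | 0 | 0
0 | 0 | 1 | 1 | 0 | 0
0 | 1 | 0 | 0 | 0 | 0
0 | 1 | 0 | 1 | 1 | 1
0 | 1 | 1 | 0 | 1 | 1
0 | 1 | 1 | 1 | 1 | 1
1 | 0 | 0 | 0 | 1 | 1
1 | 0 | 0 | 1 | 0 | 0
1 | 0 | 1 | 0 | 0 | 0
1 | 0 | 1 | 1 | 0 | 0
1 | 1 | 0 | 0 | 0 | 0
1 | 1 | 0 | 1 | 1 | 1
1 | 1 | 1 | 0 | 1 | 1
1 | 1 | 1 | 1 | 1 | 1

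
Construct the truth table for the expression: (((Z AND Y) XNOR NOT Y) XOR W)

Z | W | Y | Output
------------------
0 | 0 | 0 | 0
0 | 0 | 1 | 1
0 | 1 | 0 | 1
0 | 1 | 1 | 0
1 | 0 | 0 | 0
1 | 0 | 1 | 0
1 | 1 | 0 | 1
1 | 1 | 1 | 1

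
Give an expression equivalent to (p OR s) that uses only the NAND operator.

((p NAND p) NAND (s NAND s))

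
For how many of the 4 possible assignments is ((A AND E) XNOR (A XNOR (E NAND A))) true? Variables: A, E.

Satisfying assignments: (0,0), (0,1)
Count: 2 out of 4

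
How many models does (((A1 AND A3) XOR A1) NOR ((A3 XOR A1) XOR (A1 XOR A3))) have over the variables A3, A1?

Satisfying assignments: (0,0), (1,0), (1,1)
Count: 3 out of 4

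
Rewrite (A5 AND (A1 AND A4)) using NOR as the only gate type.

((A5 NOR A5) NOR (((A1 NOR A1) NOR (A4 NOR A4)) NOR ((A1 NOR A1) NOR (A4 NOR A4))))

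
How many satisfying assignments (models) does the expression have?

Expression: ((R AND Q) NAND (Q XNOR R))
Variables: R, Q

Satisfying assignments: (0,0), (0,1), (1,0)
Count: 3 out of 4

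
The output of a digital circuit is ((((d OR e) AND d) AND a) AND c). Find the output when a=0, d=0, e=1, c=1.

Substituting: ((((0 OR 1) AND 0) AND 0) AND 1)
= 0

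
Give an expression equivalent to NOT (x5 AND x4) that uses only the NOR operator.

(((x5 NOR x5) NOR (x4 NOR x4)) NOR ((x5 NOR x5) NOR (x4 NOR x4)))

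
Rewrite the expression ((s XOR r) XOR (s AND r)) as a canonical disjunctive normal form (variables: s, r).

(NOT s AND r) OR (s AND NOT r) OR (s AND r)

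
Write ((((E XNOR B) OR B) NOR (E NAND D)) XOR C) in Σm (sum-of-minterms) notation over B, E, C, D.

Σm(2, 3, 5, 6, 10, 11, 14, 15) = (NOT B AND NOT E AND C AND NOT D) OR (NOT B AND NOT E AND C AND D) OR (NOT B AND E AND NOT C AND D) OR (NOT B AND E AND C AND NOT D) OR (B AND NOT E AND C AND NOT D) OR (B AND NOT E AND C AND D) OR (B AND E AND C AND NOT D) OR (B AND E AND C AND D)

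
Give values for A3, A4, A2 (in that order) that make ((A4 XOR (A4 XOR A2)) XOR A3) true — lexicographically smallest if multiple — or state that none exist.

A3=0, A4=0, A2=1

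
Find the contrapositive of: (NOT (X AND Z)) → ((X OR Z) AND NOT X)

Contrapositive: NOT ((X OR Z) AND NOT X) → (X AND Z)
Note: A statement and its contrapositive are logically equivalent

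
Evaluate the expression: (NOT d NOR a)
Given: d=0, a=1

Substituting: (NOT 0 NOR 1)
= 0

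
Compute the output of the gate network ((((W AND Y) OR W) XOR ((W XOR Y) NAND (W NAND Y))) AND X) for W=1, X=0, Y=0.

Substituting: ((((1 AND 0) OR 1) XOR ((1 XOR 0) NAND (1 NAND 0))) AND 0)
= 0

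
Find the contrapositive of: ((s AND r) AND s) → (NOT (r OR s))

Contrapositive: (r OR s) → NOT ((s AND r) AND s)
Note: A statement and its contrapositive are logically equivalent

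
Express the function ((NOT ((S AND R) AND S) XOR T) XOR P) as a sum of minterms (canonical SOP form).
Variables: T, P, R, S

Σm(0, 1, 2, 7, 11, 12, 13, 14) = (NOT T AND NOT P AND NOT R AND NOT S) OR (NOT T AND NOT P AND NOT R AND S) OR (NOT T AND NOT P AND R AND NOT S) OR (NOT T AND P AND R AND S) OR (T AND NOT P AND R AND S) OR (T AND P AND NOT R AND NOT S) OR (T AND P AND NOT R AND S) OR (T AND P AND R AND NOT S)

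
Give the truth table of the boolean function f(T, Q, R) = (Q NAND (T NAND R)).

T | Q | R | Output
------------------
0 | 0 | 0 | 1
0 | 0 | 1 | 1
0 | 1 | 0 | 0
0 | 1 | 1 | 0
1 | 0 | 0 | 1
1 | 0 | 1 | 1
1 | 1 | 0 | 0
1 | 1 | 1 | 1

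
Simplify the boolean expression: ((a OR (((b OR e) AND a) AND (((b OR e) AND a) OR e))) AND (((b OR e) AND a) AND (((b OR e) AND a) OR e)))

By absorption (E AND (E OR v) = E) then absorption (E AND (E OR v) = E):
= ((b OR e) AND a)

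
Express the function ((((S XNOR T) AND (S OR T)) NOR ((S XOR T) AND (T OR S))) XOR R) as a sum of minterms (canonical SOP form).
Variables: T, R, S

Σm(0, 3, 6, 7) = (NOT T AND NOT R AND NOT S) OR (NOT T AND R AND S) OR (T AND R AND NOT S) OR (T AND R AND S)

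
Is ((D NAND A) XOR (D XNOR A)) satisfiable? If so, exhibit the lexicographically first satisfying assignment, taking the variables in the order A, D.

A=0, D=1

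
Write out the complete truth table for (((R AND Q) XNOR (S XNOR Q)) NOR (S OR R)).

S | Q | R | Output
------------------
0 | 0 | 0 | 1
0 | 0 | 1 | 0
0 | 1 | 0 | 0
0 | 1 | 1 | 0
1 | 0 | 0 | 0
1 | 0 | 1 | 0
1 | 1 | 0 | 0
1 | 1 | 1 | 0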